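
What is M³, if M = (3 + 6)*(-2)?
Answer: -5832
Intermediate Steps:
M = -18 (M = 9*(-2) = -18)
M³ = (-18)³ = -5832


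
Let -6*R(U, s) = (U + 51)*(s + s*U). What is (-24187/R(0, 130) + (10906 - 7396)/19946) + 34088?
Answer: 375898540746/11020165 ≈ 34110.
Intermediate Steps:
R(U, s) = -(51 + U)*(s + U*s)/6 (R(U, s) = -(U + 51)*(s + s*U)/6 = -(51 + U)*(s + U*s)/6)
(-24187/R(0, 130) + (10906 - 7396)/19946) + 34088 = (-24187*(-3/(65*(51 + 0**2 + 52*0))) + (10906 - 7396)/19946) + 34088 = (-24187*(-3/(65*(51 + 0 + 0))) + 3510*(1/19946)) + 34088 = (-24187/((-1/6*130*51)) + 1755/9973) + 34088 = (-24187/(-1105) + 1755/9973) + 34088 = (-24187*(-1/1105) + 1755/9973) + 34088 = (24187/1105 + 1755/9973) + 34088 = 243156226/11020165 + 34088 = 375898540746/11020165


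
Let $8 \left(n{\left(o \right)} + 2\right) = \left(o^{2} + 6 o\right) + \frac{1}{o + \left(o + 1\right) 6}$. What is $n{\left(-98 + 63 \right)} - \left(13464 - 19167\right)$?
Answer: $\frac{1392862}{239} \approx 5827.9$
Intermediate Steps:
$n{\left(o \right)} = -2 + \frac{o^{2}}{8} + \frac{1}{8 \left(6 + 7 o\right)} + \frac{3 o}{4}$ ($n{\left(o \right)} = -2 + \frac{\left(o^{2} + 6 o\right) + \frac{1}{o + \left(o + 1\right) 6}}{8} = -2 + \frac{\left(o^{2} + 6 o\right) + \frac{1}{o + \left(1 + o\right) 6}}{8} = -2 + \frac{\left(o^{2} + 6 o\right) + \frac{1}{o + \left(6 + 6 o\right)}}{8} = -2 + \frac{\left(o^{2} + 6 o\right) + \frac{1}{6 + 7 o}}{8} = -2 + \frac{o^{2} + \frac{1}{6 + 7 o} + 6 o}{8} = -2 + \left(\frac{o^{2}}{8} + \frac{1}{8 \left(6 + 7 o\right)} + \frac{3 o}{4}\right) = -2 + \frac{o^{2}}{8} + \frac{1}{8 \left(6 + 7 o\right)} + \frac{3 o}{4}$)
$n{\left(-98 + 63 \right)} - \left(13464 - 19167\right) = \frac{-95 - 76 \left(-98 + 63\right) + 7 \left(-98 + 63\right)^{3} + 48 \left(-98 + 63\right)^{2}}{8 \left(6 + 7 \left(-98 + 63\right)\right)} - \left(13464 - 19167\right) = \frac{-95 - -2660 + 7 \left(-35\right)^{3} + 48 \left(-35\right)^{2}}{8 \left(6 + 7 \left(-35\right)\right)} - \left(13464 - 19167\right) = \frac{-95 + 2660 + 7 \left(-42875\right) + 48 \cdot 1225}{8 \left(6 - 245\right)} - -5703 = \frac{-95 + 2660 - 300125 + 58800}{8 \left(-239\right)} + 5703 = \frac{1}{8} \left(- \frac{1}{239}\right) \left(-238760\right) + 5703 = \frac{29845}{239} + 5703 = \frac{1392862}{239}$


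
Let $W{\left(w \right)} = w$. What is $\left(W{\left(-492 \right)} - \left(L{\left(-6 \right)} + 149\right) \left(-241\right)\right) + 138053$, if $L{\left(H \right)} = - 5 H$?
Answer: $180700$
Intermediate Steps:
$\left(W{\left(-492 \right)} - \left(L{\left(-6 \right)} + 149\right) \left(-241\right)\right) + 138053 = \left(-492 - \left(\left(-5\right) \left(-6\right) + 149\right) \left(-241\right)\right) + 138053 = \left(-492 - \left(30 + 149\right) \left(-241\right)\right) + 138053 = \left(-492 - 179 \left(-241\right)\right) + 138053 = \left(-492 - -43139\right) + 138053 = \left(-492 + 43139\right) + 138053 = 42647 + 138053 = 180700$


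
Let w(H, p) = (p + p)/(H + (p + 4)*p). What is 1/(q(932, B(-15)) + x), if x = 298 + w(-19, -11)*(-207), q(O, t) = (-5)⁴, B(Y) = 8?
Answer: 29/29044 ≈ 0.00099849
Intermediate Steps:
w(H, p) = 2*p/(H + p*(4 + p)) (w(H, p) = (2*p)/(H + (4 + p)*p) = (2*p)/(H + p*(4 + p)) = 2*p/(H + p*(4 + p)))
q(O, t) = 625
x = 10919/29 (x = 298 + (2*(-11)/(-19 + (-11)² + 4*(-11)))*(-207) = 298 + (2*(-11)/(-19 + 121 - 44))*(-207) = 298 + (2*(-11)/58)*(-207) = 298 + (2*(-11)*(1/58))*(-207) = 298 - 11/29*(-207) = 298 + 2277/29 = 10919/29 ≈ 376.52)
1/(q(932, B(-15)) + x) = 1/(625 + 10919/29) = 1/(29044/29) = 29/29044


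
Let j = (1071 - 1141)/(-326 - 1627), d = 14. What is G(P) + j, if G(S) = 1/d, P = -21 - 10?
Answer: 419/3906 ≈ 0.10727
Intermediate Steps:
P = -31
G(S) = 1/14
j = 10/279 (j = -70/(-1953) = -70*(-1/1953) = 10/279 ≈ 0.035842)
G(P) + j = 1/14 + 10/279 = 419/3906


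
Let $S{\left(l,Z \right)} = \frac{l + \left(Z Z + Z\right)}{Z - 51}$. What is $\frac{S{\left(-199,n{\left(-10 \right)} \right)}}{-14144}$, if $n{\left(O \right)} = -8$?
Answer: $- \frac{11}{64192} \approx -0.00017136$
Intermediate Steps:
$S{\left(l,Z \right)} = \frac{Z + l + Z^{2}}{-51 + Z}$ ($S{\left(l,Z \right)} = \frac{l + \left(Z^{2} + Z\right)}{-51 + Z} = \frac{l + \left(Z + Z^{2}\right)}{-51 + Z} = \frac{Z + l + Z^{2}}{-51 + Z}$)
$\frac{S{\left(-199,n{\left(-10 \right)} \right)}}{-14144} = \frac{\frac{1}{-51 - 8} \left(-8 - 199 + \left(-8\right)^{2}\right)}{-14144} = \frac{-8 - 199 + 64}{-59} \left(- \frac{1}{14144}\right) = \left(- \frac{1}{59}\right) \left(-143\right) \left(- \frac{1}{14144}\right) = \frac{143}{59} \left(- \frac{1}{14144}\right) = - \frac{11}{64192}$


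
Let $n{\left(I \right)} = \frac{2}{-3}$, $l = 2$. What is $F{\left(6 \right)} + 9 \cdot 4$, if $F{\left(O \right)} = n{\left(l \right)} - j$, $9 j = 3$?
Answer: $35$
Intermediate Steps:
$j = \frac{1}{3}$ ($j = \frac{1}{9} \cdot 3 = \frac{1}{3} \approx 0.33333$)
$n{\left(I \right)} = - \frac{2}{3}$ ($n{\left(I \right)} = 2 \left(- \frac{1}{3}\right) = - \frac{2}{3}$)
$F{\left(O \right)} = -1$ ($F{\left(O \right)} = - \frac{2}{3} - \frac{1}{3} = -1$)
$F{\left(6 \right)} + 9 \cdot 4 = -1 + 9 \cdot 4 = -1 + 36 = 35$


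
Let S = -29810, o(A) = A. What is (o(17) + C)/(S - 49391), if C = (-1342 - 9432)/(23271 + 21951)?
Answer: -379000/1790813811 ≈ -0.00021164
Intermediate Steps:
C = -5387/22611 (C = -10774/45222 = -10774*1/45222 = -5387/22611 ≈ -0.23825)
(o(17) + C)/(S - 49391) = (17 - 5387/22611)/(-29810 - 49391) = (379000/22611)/(-79201) = (379000/22611)*(-1/79201) = -379000/1790813811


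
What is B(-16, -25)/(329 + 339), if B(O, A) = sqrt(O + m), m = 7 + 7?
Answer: I*sqrt(2)/668 ≈ 0.0021171*I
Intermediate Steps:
m = 14
B(O, A) = sqrt(14 + O) (B(O, A) = sqrt(O + 14) = sqrt(14 + O))
B(-16, -25)/(329 + 339) = sqrt(14 - 16)/(329 + 339) = sqrt(-2)/668 = (I*sqrt(2))*(1/668) = I*sqrt(2)/668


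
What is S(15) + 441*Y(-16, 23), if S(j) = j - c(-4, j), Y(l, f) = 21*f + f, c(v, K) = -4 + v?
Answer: 223169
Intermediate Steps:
Y(l, f) = 22*f
S(j) = 8 + j (S(j) = j - (-4 - 4) = j - 1*(-8) = j + 8 = 8 + j)
S(15) + 441*Y(-16, 23) = (8 + 15) + 441*(22*23) = 23 + 441*506 = 23 + 223146 = 223169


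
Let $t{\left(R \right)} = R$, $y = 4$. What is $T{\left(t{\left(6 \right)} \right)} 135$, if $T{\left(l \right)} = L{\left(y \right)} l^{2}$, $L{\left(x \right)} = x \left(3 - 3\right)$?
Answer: $0$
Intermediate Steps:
$L{\left(x \right)} = 0$ ($L{\left(x \right)} = x 0 = 0$)
$T{\left(l \right)} = 0$ ($T{\left(l \right)} = 0 l^{2} = 0$)
$T{\left(t{\left(6 \right)} \right)} 135 = 0 \cdot 135 = 0$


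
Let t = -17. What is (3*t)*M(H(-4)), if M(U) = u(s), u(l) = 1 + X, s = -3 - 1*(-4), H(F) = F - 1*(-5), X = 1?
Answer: -102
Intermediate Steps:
H(F) = 5 + F (H(F) = F + 5 = 5 + F)
s = 1 (s = -3 + 4 = 1)
u(l) = 2 (u(l) = 1 + 1 = 2)
M(U) = 2
(3*t)*M(H(-4)) = (3*(-17))*2 = -51*2 = -102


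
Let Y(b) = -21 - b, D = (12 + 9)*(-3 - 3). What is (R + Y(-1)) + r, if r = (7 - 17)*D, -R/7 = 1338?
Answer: -8126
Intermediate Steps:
R = -9366 (R = -7*1338 = -9366)
D = -126 (D = 21*(-6) = -126)
r = 1260 (r = (7 - 17)*(-126) = -10*(-126) = 1260)
(R + Y(-1)) + r = (-9366 + (-21 - 1*(-1))) + 1260 = (-9366 + (-21 + 1)) + 1260 = (-9366 - 20) + 1260 = -9386 + 1260 = -8126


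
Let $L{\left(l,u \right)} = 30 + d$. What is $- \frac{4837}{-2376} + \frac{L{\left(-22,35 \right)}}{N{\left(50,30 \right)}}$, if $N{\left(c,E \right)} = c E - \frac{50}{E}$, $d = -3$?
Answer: $\frac{21934771}{10680120} \approx 2.0538$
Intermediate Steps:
$N{\left(c,E \right)} = - \frac{50}{E} + E c$ ($N{\left(c,E \right)} = E c - \frac{50}{E} = - \frac{50}{E} + E c$)
$L{\left(l,u \right)} = 27$ ($L{\left(l,u \right)} = 30 - 3 = 27$)
$- \frac{4837}{-2376} + \frac{L{\left(-22,35 \right)}}{N{\left(50,30 \right)}} = - \frac{4837}{-2376} + \frac{27}{- \frac{50}{30} + 30 \cdot 50} = \left(-4837\right) \left(- \frac{1}{2376}\right) + \frac{27}{\left(-50\right) \frac{1}{30} + 1500} = \frac{4837}{2376} + \frac{27}{- \frac{5}{3} + 1500} = \frac{4837}{2376} + \frac{27}{\frac{4495}{3}} = \frac{4837}{2376} + 27 \cdot \frac{3}{4495} = \frac{4837}{2376} + \frac{81}{4495} = \frac{21934771}{10680120}$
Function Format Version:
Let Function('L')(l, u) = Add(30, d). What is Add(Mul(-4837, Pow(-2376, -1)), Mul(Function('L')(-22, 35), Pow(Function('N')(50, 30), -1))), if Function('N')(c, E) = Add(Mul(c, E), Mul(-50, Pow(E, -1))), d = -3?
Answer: Rational(21934771, 10680120) ≈ 2.0538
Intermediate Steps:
Function('N')(c, E) = Add(Mul(-50, Pow(E, -1)), Mul(E, c)) (Function('N')(c, E) = Add(Mul(E, c), Mul(-50, Pow(E, -1))) = Add(Mul(-50, Pow(E, -1)), Mul(E, c)))
Function('L')(l, u) = 27 (Function('L')(l, u) = Add(30, -3) = 27)
Add(Mul(-4837, Pow(-2376, -1)), Mul(Function('L')(-22, 35), Pow(Function('N')(50, 30), -1))) = Add(Mul(-4837, Pow(-2376, -1)), Mul(27, Pow(Add(Mul(-50, Pow(30, -1)), Mul(30, 50)), -1))) = Add(Mul(-4837, Rational(-1, 2376)), Mul(27, Pow(Add(Mul(-50, Rational(1, 30)), 1500), -1))) = Add(Rational(4837, 2376), Mul(27, Pow(Add(Rational(-5, 3), 1500), -1))) = Add(Rational(4837, 2376), Mul(27, Pow(Rational(4495, 3), -1))) = Add(Rational(4837, 2376), Mul(27, Rational(3, 4495))) = Add(Rational(4837, 2376), Rational(81, 4495)) = Rational(21934771, 10680120)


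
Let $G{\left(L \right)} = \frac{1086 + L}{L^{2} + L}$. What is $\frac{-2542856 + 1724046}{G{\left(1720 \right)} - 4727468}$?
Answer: $\frac{1211887928600}{6996936286677} \approx 0.1732$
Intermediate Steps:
$G{\left(L \right)} = \frac{1086 + L}{L + L^{2}}$
$\frac{-2542856 + 1724046}{G{\left(1720 \right)} - 4727468} = \frac{-2542856 + 1724046}{\frac{1086 + 1720}{1720 \left(1 + 1720\right)} - 4727468} = - \frac{818810}{\frac{1}{1720} \cdot \frac{1}{1721} \cdot 2806 - 4727468} = - \frac{818810}{\frac{1403}{1480060} - 4727468} = - \frac{818810}{- \frac{6996936286677}{1480060}} = \left(-818810\right) \left(- \frac{1480060}{6996936286677}\right) = \frac{1211887928600}{6996936286677}$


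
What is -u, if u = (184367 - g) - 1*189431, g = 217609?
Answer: 222673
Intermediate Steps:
u = -222673 (u = (184367 - 1*217609) - 1*189431 = (184367 - 217609) - 189431 = -33242 - 189431 = -222673)
-u = -1*(-222673) = 222673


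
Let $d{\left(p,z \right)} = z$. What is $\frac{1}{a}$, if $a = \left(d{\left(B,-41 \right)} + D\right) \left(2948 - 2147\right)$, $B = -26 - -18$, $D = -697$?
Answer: $- \frac{1}{591138} \approx -1.6917 \cdot 10^{-6}$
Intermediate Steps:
$B = -8$ ($B = -26 + 18 = -8$)
$a = -591138$ ($a = \left(-41 - 697\right) \left(2948 - 2147\right) = \left(-738\right) 801 = -591138$)
$\frac{1}{a} = \frac{1}{-591138} = - \frac{1}{591138}$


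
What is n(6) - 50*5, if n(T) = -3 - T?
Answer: -259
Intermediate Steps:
n(6) - 50*5 = (-3 - 1*6) - 50*5 = (-3 - 6) - 250 = -9 - 250 = -259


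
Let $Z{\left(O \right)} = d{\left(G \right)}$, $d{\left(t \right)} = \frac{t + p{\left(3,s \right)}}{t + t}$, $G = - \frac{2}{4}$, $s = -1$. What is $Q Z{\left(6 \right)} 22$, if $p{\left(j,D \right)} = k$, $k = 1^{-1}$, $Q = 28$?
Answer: $-308$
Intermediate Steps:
$G = - \frac{1}{2}$ ($G = \left(-2\right) \frac{1}{4} = - \frac{1}{2} \approx -0.5$)
$k = 1$
$p{\left(j,D \right)} = 1$
$d{\left(t \right)} = \frac{1 + t}{2 t}$ ($d{\left(t \right)} = \frac{t + 1}{t + t} = \frac{1 + t}{2 t}$)
$Z{\left(O \right)} = - \frac{1}{2}$ ($Z{\left(O \right)} = \frac{1 - \frac{1}{2}}{2 \left(- \frac{1}{2}\right)} = \frac{1}{2} \left(-2\right) \frac{1}{2} = - \frac{1}{2}$)
$Q Z{\left(6 \right)} 22 = 28 \left(- \frac{1}{2}\right) 22 = \left(-14\right) 22 = -308$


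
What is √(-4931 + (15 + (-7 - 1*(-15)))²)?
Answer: I*√4402 ≈ 66.348*I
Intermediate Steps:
√(-4931 + (15 + (-7 - 1*(-15)))²) = √(-4931 + (15 + (-7 + 15))²) = √(-4931 + (15 + 8)²) = √(-4931 + 23²) = √(-4931 + 529) = √(-4402) = I*√4402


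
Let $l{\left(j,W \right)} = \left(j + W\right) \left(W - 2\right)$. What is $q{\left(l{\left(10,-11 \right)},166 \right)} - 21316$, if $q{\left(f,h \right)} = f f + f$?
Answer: $-21134$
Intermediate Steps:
$l{\left(j,W \right)} = \left(-2 + W\right) \left(W + j\right)$ ($l{\left(j,W \right)} = \left(W + j\right) \left(-2 + W\right) = \left(-2 + W\right) \left(W + j\right)$)
$q{\left(f,h \right)} = f + f^{2}$ ($q{\left(f,h \right)} = f^{2} + f = f + f^{2}$)
$q{\left(l{\left(10,-11 \right)},166 \right)} - 21316 = \left(\left(-11\right)^{2} - -22 - 20 - 110\right) \left(1 - \left(108 - 121\right)\right) - 21316 = \left(121 + 22 - 20 - 110\right) \left(1 + \left(121 + 22 - 20 - 110\right)\right) - 21316 = 13 \left(1 + 13\right) - 21316 = 13 \cdot 14 - 21316 = 182 - 21316 = -21134$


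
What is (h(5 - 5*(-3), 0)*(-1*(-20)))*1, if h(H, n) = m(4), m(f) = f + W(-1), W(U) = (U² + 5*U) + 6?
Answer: 120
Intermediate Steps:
W(U) = 6 + U² + 5*U
m(f) = 2 + f (m(f) = f + (6 + (-1)² + 5*(-1)) = f + (6 + 1 - 5) = f + 2 = 2 + f)
h(H, n) = 6 (h(H, n) = 2 + 4 = 6)
(h(5 - 5*(-3), 0)*(-1*(-20)))*1 = (6*(-1*(-20)))*1 = (6*20)*1 = 120*1 = 120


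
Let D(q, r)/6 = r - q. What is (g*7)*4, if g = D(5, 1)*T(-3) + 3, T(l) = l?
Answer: 2100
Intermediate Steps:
D(q, r) = -6*q + 6*r (D(q, r) = 6*(r - q) = -6*q + 6*r)
g = 75 (g = (-6*5 + 6*1)*(-3) + 3 = (-30 + 6)*(-3) + 3 = -24*(-3) + 3 = 72 + 3 = 75)
(g*7)*4 = (75*7)*4 = 525*4 = 2100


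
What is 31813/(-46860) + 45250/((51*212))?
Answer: 148037737/42220860 ≈ 3.5063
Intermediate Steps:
31813/(-46860) + 45250/((51*212)) = 31813*(-1/46860) + 45250/10812 = -31813/46860 + 45250*(1/10812) = -31813/46860 + 22625/5406 = 148037737/42220860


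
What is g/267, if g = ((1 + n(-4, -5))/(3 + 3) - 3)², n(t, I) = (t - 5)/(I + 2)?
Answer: 49/2403 ≈ 0.020391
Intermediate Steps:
n(t, I) = (-5 + t)/(2 + I)
g = 49/9 (g = ((1 + (-5 - 4)/(2 - 5))/(3 + 3) - 3)² = ((1 - 9/(-3))/6 - 3)² = ((1 - ⅓*(-9))*(⅙) - 3)² = ((1 + 3)*(⅙) - 3)² = (4*(⅙) - 3)² = (⅔ - 3)² = (-7/3)² = 49/9 ≈ 5.4444)
g/267 = (49/9)/267 = (49/9)*(1/267) = 49/2403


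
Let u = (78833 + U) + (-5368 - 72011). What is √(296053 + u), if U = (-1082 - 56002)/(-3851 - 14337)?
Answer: 10*√61510842942/4547 ≈ 545.45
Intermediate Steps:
U = 14271/4547 (U = -57084/(-18188) = -57084*(-1/18188) = 14271/4547 ≈ 3.1386)
u = 6625609/4547 (u = (78833 + 14271/4547) + (-5368 - 72011) = 358467922/4547 - 77379 = 6625609/4547 ≈ 1457.1)
√(296053 + u) = √(296053 + 6625609/4547) = √(1352778600/4547) = 10*√61510842942/4547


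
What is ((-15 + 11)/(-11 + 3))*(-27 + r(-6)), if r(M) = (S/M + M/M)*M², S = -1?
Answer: 15/2 ≈ 7.5000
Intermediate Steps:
r(M) = M²*(1 - 1/M) (r(M) = (-1/M + M/M)*M² = (-1/M + 1)*M² = (1 - 1/M)*M² = M²*(1 - 1/M))
((-15 + 11)/(-11 + 3))*(-27 + r(-6)) = ((-15 + 11)/(-11 + 3))*(-27 - 6*(-1 - 6)) = (-4/(-8))*(-27 - 6*(-7)) = (-4*(-⅛))*(-27 + 42) = (½)*15 = 15/2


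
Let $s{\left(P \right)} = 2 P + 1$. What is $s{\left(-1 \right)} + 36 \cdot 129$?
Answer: $4643$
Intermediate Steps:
$s{\left(P \right)} = 1 + 2 P$
$s{\left(-1 \right)} + 36 \cdot 129 = \left(1 + 2 \left(-1\right)\right) + 36 \cdot 129 = \left(1 - 2\right) + 4644 = -1 + 4644 = 4643$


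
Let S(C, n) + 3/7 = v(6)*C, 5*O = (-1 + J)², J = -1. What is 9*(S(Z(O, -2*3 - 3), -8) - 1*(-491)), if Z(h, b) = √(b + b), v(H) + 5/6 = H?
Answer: 30906/7 + 279*I*√2/2 ≈ 4415.1 + 197.28*I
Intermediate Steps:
v(H) = -⅚ + H
O = ⅘ (O = (-1 - 1)²/5 = (⅕)*(-2)² = (⅕)*4 = ⅘ ≈ 0.80000)
Z(h, b) = √2*√b (Z(h, b) = √(2*b) = √2*√b)
S(C, n) = -3/7 + 31*C/6 (S(C, n) = -3/7 + (-⅚ + 6)*C = -3/7 + 31*C/6)
9*(S(Z(O, -2*3 - 3), -8) - 1*(-491)) = 9*((-3/7 + 31*(√2*√(-2*3 - 3))/6) - 1*(-491)) = 9*((-3/7 + 31*(√2*√(-6 - 3))/6) + 491) = 9*((-3/7 + 31*(√2*√(-9))/6) + 491) = 9*((-3/7 + 31*(√2*(3*I))/6) + 491) = 9*((-3/7 + 31*(3*I*√2)/6) + 491) = 9*((-3/7 + 31*I*√2/2) + 491) = 9*(3434/7 + 31*I*√2/2) = 30906/7 + 279*I*√2/2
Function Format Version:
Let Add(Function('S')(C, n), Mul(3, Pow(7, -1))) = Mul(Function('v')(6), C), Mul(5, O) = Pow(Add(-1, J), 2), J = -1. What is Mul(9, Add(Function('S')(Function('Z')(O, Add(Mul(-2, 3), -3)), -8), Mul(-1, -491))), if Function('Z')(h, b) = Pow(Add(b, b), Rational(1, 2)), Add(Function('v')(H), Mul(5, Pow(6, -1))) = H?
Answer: Add(Rational(30906, 7), Mul(Rational(279, 2), I, Pow(2, Rational(1, 2)))) ≈ Add(4415.1, Mul(197.28, I))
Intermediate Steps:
Function('v')(H) = Add(Rational(-5, 6), H)
O = Rational(4, 5) (O = Mul(Rational(1, 5), Pow(Add(-1, -1), 2)) = Mul(Rational(1, 5), Pow(-2, 2)) = Mul(Rational(1, 5), 4) = Rational(4, 5) ≈ 0.80000)
Function('Z')(h, b) = Mul(Pow(2, Rational(1, 2)), Pow(b, Rational(1, 2))) (Function('Z')(h, b) = Pow(Mul(2, b), Rational(1, 2)) = Mul(Pow(2, Rational(1, 2)), Pow(b, Rational(1, 2))))
Function('S')(C, n) = Add(Rational(-3, 7), Mul(Rational(31, 6), C)) (Function('S')(C, n) = Add(Rational(-3, 7), Mul(Add(Rational(-5, 6), 6), C)) = Add(Rational(-3, 7), Mul(Rational(31, 6), C)))
Mul(9, Add(Function('S')(Function('Z')(O, Add(Mul(-2, 3), -3)), -8), Mul(-1, -491))) = Mul(9, Add(Add(Rational(-3, 7), Mul(Rational(31, 6), Mul(Pow(2, Rational(1, 2)), Pow(Add(Mul(-2, 3), -3), Rational(1, 2))))), Mul(-1, -491))) = Mul(9, Add(Add(Rational(-3, 7), Mul(Rational(31, 6), Mul(Pow(2, Rational(1, 2)), Pow(Add(-6, -3), Rational(1, 2))))), 491)) = Mul(9, Add(Add(Rational(-3, 7), Mul(Rational(31, 6), Mul(Pow(2, Rational(1, 2)), Pow(-9, Rational(1, 2))))), 491)) = Mul(9, Add(Add(Rational(-3, 7), Mul(Rational(31, 6), Mul(Pow(2, Rational(1, 2)), Mul(3, I)))), 491)) = Mul(9, Add(Add(Rational(-3, 7), Mul(Rational(31, 6), Mul(3, I, Pow(2, Rational(1, 2))))), 491)) = Mul(9, Add(Add(Rational(-3, 7), Mul(Rational(31, 2), I, Pow(2, Rational(1, 2)))), 491)) = Mul(9, Add(Rational(3434, 7), Mul(Rational(31, 2), I, Pow(2, Rational(1, 2))))) = Add(Rational(30906, 7), Mul(Rational(279, 2), I, Pow(2, Rational(1, 2))))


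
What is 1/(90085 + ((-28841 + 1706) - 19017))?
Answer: 1/43933 ≈ 2.2762e-5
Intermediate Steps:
1/(90085 + ((-28841 + 1706) - 19017)) = 1/(90085 + (-27135 - 19017)) = 1/(90085 - 46152) = 1/43933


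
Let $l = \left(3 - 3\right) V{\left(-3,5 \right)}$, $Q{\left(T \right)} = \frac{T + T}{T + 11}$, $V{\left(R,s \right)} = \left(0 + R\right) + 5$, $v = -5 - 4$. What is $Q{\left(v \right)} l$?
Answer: $0$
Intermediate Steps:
$v = -9$ ($v = -5 - 4 = -9$)
$V{\left(R,s \right)} = 5 + R$ ($V{\left(R,s \right)} = R + 5 = 5 + R$)
$Q{\left(T \right)} = \frac{2 T}{11 + T}$
$l = 0$ ($l = \left(3 - 3\right) \left(5 - 3\right) = 0 \cdot 2 = 0$)
$Q{\left(v \right)} l = 2 \left(-9\right) \frac{1}{11 - 9} \cdot 0 = 2 \left(-9\right) \frac{1}{2} \cdot 0 = \left(-9\right) 0 = 0$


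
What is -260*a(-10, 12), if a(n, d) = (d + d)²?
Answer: -149760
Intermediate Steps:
a(n, d) = 4*d² (a(n, d) = (2*d)² = 4*d²)
-260*a(-10, 12) = -1040*12² = -1040*144 = -260*576 = -149760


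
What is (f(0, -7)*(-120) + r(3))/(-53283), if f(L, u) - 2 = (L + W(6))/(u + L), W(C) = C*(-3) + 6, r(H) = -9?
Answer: 1061/124327 ≈ 0.0085339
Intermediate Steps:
W(C) = 6 - 3*C (W(C) = -3*C + 6 = 6 - 3*C)
f(L, u) = 2 + (-12 + L)/(L + u) (f(L, u) = 2 + (L + (6 - 3*6))/(u + L) = 2 + (L + (6 - 18))/(L + u) = 2 + (L - 12)/(L + u) = 2 + (-12 + L)/(L + u))
(f(0, -7)*(-120) + r(3))/(-53283) = (((-12 + 2*(-7) + 3*0)/(0 - 7))*(-120) - 9)/(-53283) = (((-12 - 14 + 0)/(-7))*(-120) - 9)*(-1/53283) = (-⅐*(-26)*(-120) - 9)*(-1/53283) = ((26/7)*(-120) - 9)*(-1/53283) = (-3120/7 - 9)*(-1/53283) = -3183/7*(-1/53283) = 1061/124327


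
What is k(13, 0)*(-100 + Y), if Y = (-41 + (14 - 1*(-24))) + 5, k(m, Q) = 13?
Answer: -1274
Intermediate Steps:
Y = 2 (Y = (-41 + (14 + 24)) + 5 = (-41 + 38) + 5 = -3 + 5 = 2)
k(13, 0)*(-100 + Y) = 13*(-100 + 2) = 13*(-98) = -1274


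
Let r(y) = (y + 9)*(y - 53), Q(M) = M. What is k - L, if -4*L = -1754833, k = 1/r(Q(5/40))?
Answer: -54187488463/123516 ≈ -4.3871e+5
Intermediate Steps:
r(y) = (-53 + y)*(9 + y) (r(y) = (9 + y)*(-53 + y) = (-53 + y)*(9 + y))
k = -64/30879 (k = 1/(-477 + (5/40)² - 220/40) = 1/(-477 + (5*(1/40))² - 220/40) = 1/(-477 + (⅛)² - 44*⅛) = 1/(-477 + 1/64 - 11/2) = 1/(-30879/64) = -64/30879 ≈ -0.0020726)
L = 1754833/4 (L = -¼*(-1754833) = 1754833/4 ≈ 4.3871e+5)
k - L = -64/30879 - 1*1754833/4 = -64/30879 - 1754833/4 = -54187488463/123516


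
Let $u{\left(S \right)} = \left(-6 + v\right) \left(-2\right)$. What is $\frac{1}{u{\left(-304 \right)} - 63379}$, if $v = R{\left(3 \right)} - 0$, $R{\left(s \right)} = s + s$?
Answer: $- \frac{1}{63379} \approx -1.5778 \cdot 10^{-5}$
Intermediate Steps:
$R{\left(s \right)} = 2 s$
$v = 6$ ($v = 2 \cdot 3 - 0 = 6 + 0 = 6$)
$u{\left(S \right)} = 0$ ($u{\left(S \right)} = \left(-6 + 6\right) \left(-2\right) = 0 \left(-2\right) = 0$)
$\frac{1}{u{\left(-304 \right)} - 63379} = \frac{1}{0 - 63379} = \frac{1}{-63379} = - \frac{1}{63379}$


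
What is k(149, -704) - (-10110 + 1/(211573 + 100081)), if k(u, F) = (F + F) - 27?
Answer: 2703598449/311654 ≈ 8675.0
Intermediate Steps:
k(u, F) = -27 + 2*F (k(u, F) = 2*F - 27 = -27 + 2*F)
k(149, -704) - (-10110 + 1/(211573 + 100081)) = (-27 + 2*(-704)) - (-10110 + 1/(211573 + 100081)) = (-27 - 1408) - (-10110 + 1/311654) = -1435 - (-10110 + 1/311654) = -1435 - 1*(-3150821939/311654) = -1435 + 3150821939/311654 = 2703598449/311654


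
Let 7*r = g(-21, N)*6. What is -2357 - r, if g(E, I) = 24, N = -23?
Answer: -16643/7 ≈ -2377.6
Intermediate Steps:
r = 144/7 (r = (24*6)/7 = (⅐)*144 = 144/7 ≈ 20.571)
-2357 - r = -2357 - 1*144/7 = -2357 - 144/7 = -16643/7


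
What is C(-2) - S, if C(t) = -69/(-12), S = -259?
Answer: 1059/4 ≈ 264.75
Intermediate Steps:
C(t) = 23/4 (C(t) = -69*(-1/12) = 23/4)
C(-2) - S = 23/4 - 1*(-259) = 23/4 + 259 = 1059/4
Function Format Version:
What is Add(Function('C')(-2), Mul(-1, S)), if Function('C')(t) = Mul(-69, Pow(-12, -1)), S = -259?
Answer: Rational(1059, 4) ≈ 264.75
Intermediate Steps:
Function('C')(t) = Rational(23, 4) (Function('C')(t) = Mul(-69, Rational(-1, 12)) = Rational(23, 4))
Add(Function('C')(-2), Mul(-1, S)) = Add(Rational(23, 4), Mul(-1, -259)) = Add(Rational(23, 4), 259) = Rational(1059, 4)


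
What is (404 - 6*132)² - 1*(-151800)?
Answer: 302344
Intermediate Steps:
(404 - 6*132)² - 1*(-151800) = (404 - 792)² + 151800 = (-388)² + 151800 = 150544 + 151800 = 302344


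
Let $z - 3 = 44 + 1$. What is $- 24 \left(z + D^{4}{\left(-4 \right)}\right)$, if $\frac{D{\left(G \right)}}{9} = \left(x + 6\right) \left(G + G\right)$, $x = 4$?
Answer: $-6449725441152$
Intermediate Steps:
$z = 48$ ($z = 3 + \left(44 + 1\right) = 3 + 45 = 48$)
$D{\left(G \right)} = 180 G$ ($D{\left(G \right)} = 9 \left(4 + 6\right) \left(G + G\right) = 9 \cdot 10 \cdot 2 G = 9 \cdot 20 G = 180 G$)
$- 24 \left(z + D^{4}{\left(-4 \right)}\right) = - 24 \left(48 + \left(180 \left(-4\right)\right)^{4}\right) = - 24 \left(48 + \left(-720\right)^{4}\right) = - 24 \left(48 + 268738560000\right) = \left(-24\right) 268738560048 = -6449725441152$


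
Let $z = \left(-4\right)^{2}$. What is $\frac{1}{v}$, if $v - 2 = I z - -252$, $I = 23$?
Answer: $\frac{1}{622} \approx 0.0016077$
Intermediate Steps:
$z = 16$
$v = 622$ ($v = 2 + \left(23 \cdot 16 - -252\right) = 2 + \left(368 + 252\right) = 2 + 620 = 622$)
$\frac{1}{v} = \frac{1}{622}$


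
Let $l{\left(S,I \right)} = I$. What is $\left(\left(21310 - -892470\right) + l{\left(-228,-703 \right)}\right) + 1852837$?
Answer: $2765914$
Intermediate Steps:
$\left(\left(21310 - -892470\right) + l{\left(-228,-703 \right)}\right) + 1852837 = \left(\left(21310 - -892470\right) - 703\right) + 1852837 = \left(\left(21310 + 892470\right) - 703\right) + 1852837 = \left(913780 - 703\right) + 1852837 = 913077 + 1852837 = 2765914$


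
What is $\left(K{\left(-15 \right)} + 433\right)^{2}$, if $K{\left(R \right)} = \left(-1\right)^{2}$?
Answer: $188356$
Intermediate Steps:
$K{\left(R \right)} = 1$
$\left(K{\left(-15 \right)} + 433\right)^{2} = \left(1 + 433\right)^{2} = 434^{2} = 188356$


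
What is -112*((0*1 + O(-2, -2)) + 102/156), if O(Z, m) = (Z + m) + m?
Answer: 7784/13 ≈ 598.77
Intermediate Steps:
O(Z, m) = Z + 2*m
-112*((0*1 + O(-2, -2)) + 102/156) = -112*((0*1 + (-2 + 2*(-2))) + 102/156) = -112*((0 + (-2 - 4)) + 102*(1/156)) = -112*((0 - 6) + 17/26) = -112*(-6 + 17/26) = -112*(-139/26) = 7784/13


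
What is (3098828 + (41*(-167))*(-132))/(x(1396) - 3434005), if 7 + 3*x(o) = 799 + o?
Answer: -12007896/10299827 ≈ -1.1658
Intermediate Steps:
x(o) = 264 + o/3 (x(o) = -7/3 + (799 + o)/3 = -7/3 + (799/3 + o/3) = 264 + o/3)
(3098828 + (41*(-167))*(-132))/(x(1396) - 3434005) = (3098828 + (41*(-167))*(-132))/((264 + (⅓)*1396) - 3434005) = (3098828 - 6847*(-132))/((264 + 1396/3) - 3434005) = (3098828 + 903804)/(2188/3 - 3434005) = 4002632/(-10299827/3) = 4002632*(-3/10299827) = -12007896/10299827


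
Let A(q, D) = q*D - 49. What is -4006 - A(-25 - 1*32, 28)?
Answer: -2361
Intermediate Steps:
A(q, D) = -49 + D*q (A(q, D) = D*q - 49 = -49 + D*q)
-4006 - A(-25 - 1*32, 28) = -4006 - (-49 + 28*(-25 - 1*32)) = -4006 - (-49 + 28*(-25 - 32)) = -4006 - (-49 + 28*(-57)) = -4006 - (-49 - 1596) = -4006 - 1*(-1645) = -4006 + 1645 = -2361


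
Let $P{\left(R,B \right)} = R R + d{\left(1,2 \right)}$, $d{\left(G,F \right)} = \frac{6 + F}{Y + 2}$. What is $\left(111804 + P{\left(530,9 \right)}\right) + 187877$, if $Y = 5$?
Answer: $\frac{4064075}{7} \approx 5.8058 \cdot 10^{5}$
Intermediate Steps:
$d{\left(G,F \right)} = \frac{6}{7} + \frac{F}{7}$ ($d{\left(G,F \right)} = \frac{6 + F}{5 + 2} = \frac{6 + F}{7} = \left(6 + F\right) \frac{1}{7} = \frac{6}{7} + \frac{F}{7}$)
$P{\left(R,B \right)} = \frac{8}{7} + R^{2}$ ($P{\left(R,B \right)} = R R + \left(\frac{6}{7} + \frac{1}{7} \cdot 2\right) = R^{2} + \left(\frac{6}{7} + \frac{2}{7}\right) = R^{2} + \frac{8}{7} = \frac{8}{7} + R^{2}$)
$\left(111804 + P{\left(530,9 \right)}\right) + 187877 = \left(111804 + \left(\frac{8}{7} + 530^{2}\right)\right) + 187877 = \left(111804 + \left(\frac{8}{7} + 280900\right)\right) + 187877 = \left(111804 + \frac{1966308}{7}\right) + 187877 = \frac{2748936}{7} + 187877 = \frac{4064075}{7}$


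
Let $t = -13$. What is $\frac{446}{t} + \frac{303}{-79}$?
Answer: $- \frac{39173}{1027} \approx -38.143$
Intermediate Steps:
$\frac{446}{t} + \frac{303}{-79} = \frac{446}{-13} + \frac{303}{-79} = 446 \left(- \frac{1}{13}\right) + 303 \left(- \frac{1}{79}\right) = - \frac{446}{13} - \frac{303}{79} = - \frac{39173}{1027}$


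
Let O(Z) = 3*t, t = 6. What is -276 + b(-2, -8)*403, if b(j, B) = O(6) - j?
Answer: 7784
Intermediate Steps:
O(Z) = 18 (O(Z) = 3*6 = 18)
b(j, B) = 18 - j
-276 + b(-2, -8)*403 = -276 + (18 - 1*(-2))*403 = -276 + (18 + 2)*403 = -276 + 20*403 = -276 + 8060 = 7784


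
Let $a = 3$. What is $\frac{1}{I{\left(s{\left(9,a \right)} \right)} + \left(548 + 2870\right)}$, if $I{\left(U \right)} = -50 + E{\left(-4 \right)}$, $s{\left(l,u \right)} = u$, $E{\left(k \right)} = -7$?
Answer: $\frac{1}{3361} \approx 0.00029753$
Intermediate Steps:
$I{\left(U \right)} = -57$ ($I{\left(U \right)} = -50 - 7 = -57$)
$\frac{1}{I{\left(s{\left(9,a \right)} \right)} + \left(548 + 2870\right)} = \frac{1}{-57 + \left(548 + 2870\right)} = \frac{1}{-57 + 3418} = \frac{1}{3361}$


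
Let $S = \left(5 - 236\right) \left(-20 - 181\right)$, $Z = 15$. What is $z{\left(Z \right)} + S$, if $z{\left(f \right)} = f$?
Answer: $46446$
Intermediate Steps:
$S = 46431$ ($S = \left(-231\right) \left(-201\right) = 46431$)
$z{\left(Z \right)} + S = 15 + 46431 = 46446$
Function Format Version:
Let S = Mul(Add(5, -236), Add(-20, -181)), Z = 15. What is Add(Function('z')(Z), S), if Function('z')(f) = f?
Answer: 46446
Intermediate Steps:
S = 46431 (S = Mul(-231, -201) = 46431)
Add(Function('z')(Z), S) = Add(15, 46431) = 46446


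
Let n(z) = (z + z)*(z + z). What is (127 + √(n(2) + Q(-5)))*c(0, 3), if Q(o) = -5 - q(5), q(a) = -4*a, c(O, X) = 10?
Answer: 1270 + 10*√31 ≈ 1325.7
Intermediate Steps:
n(z) = 4*z² (n(z) = (2*z)*(2*z) = 4*z²)
Q(o) = 15 (Q(o) = -5 - (-4)*5 = -5 - 1*(-20) = -5 + 20 = 15)
(127 + √(n(2) + Q(-5)))*c(0, 3) = (127 + √(4*2² + 15))*10 = (127 + √(4*4 + 15))*10 = (127 + √(16 + 15))*10 = (127 + √31)*10 = 1270 + 10*√31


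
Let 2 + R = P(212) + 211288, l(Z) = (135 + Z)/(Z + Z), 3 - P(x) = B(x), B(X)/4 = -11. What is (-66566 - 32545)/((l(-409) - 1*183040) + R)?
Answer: -40536399/11571974 ≈ -3.5030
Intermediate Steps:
B(X) = -44 (B(X) = 4*(-11) = -44)
P(x) = 47 (P(x) = 3 - 1*(-44) = 3 + 44 = 47)
l(Z) = (135 + Z)/(2*Z) (l(Z) = (135 + Z)/((2*Z)) = (135 + Z)*(1/(2*Z)) = (135 + Z)/(2*Z))
R = 211333 (R = -2 + (47 + 211288) = -2 + 211335 = 211333)
(-66566 - 32545)/((l(-409) - 1*183040) + R) = (-66566 - 32545)/(((½)*(135 - 409)/(-409) - 1*183040) + 211333) = -99111/(((½)*(-1/409)*(-274) - 183040) + 211333) = -99111/((137/409 - 183040) + 211333) = -99111/(-74863223/409 + 211333) = -99111/11571974/409 = -99111*409/11571974 = -40536399/11571974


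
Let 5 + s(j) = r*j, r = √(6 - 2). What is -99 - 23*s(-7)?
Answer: 338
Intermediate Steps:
r = 2 (r = √4 = 2)
s(j) = -5 + 2*j
-99 - 23*s(-7) = -99 - 23*(-5 + 2*(-7)) = -99 - 23*(-5 - 14) = -99 - 23*(-19) = -99 + 437 = 338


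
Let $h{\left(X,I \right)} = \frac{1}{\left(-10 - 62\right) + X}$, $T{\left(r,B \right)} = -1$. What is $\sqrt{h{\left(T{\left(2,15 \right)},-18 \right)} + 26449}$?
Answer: $\frac{2 \sqrt{35236662}}{73} \approx 162.63$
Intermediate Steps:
$h{\left(X,I \right)} = \frac{1}{-72 + X}$
$\sqrt{h{\left(T{\left(2,15 \right)},-18 \right)} + 26449} = \sqrt{\frac{1}{-72 - 1} + 26449} = \sqrt{\frac{1}{-73} + 26449} = \sqrt{- \frac{1}{73} + 26449} = \sqrt{\frac{1930776}{73}} = \frac{2 \sqrt{35236662}}{73}$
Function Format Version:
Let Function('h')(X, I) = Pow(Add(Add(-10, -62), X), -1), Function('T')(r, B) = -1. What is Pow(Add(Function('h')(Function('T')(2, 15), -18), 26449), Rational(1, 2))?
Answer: Mul(Rational(2, 73), Pow(35236662, Rational(1, 2))) ≈ 162.63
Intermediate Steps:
Function('h')(X, I) = Pow(Add(-72, X), -1)
Pow(Add(Function('h')(Function('T')(2, 15), -18), 26449), Rational(1, 2)) = Pow(Add(Pow(Add(-72, -1), -1), 26449), Rational(1, 2)) = Pow(Add(Pow(-73, -1), 26449), Rational(1, 2)) = Pow(Add(Rational(-1, 73), 26449), Rational(1, 2)) = Pow(Rational(1930776, 73), Rational(1, 2)) = Mul(Rational(2, 73), Pow(35236662, Rational(1, 2)))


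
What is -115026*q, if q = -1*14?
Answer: 1610364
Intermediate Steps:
q = -14
-115026*q = -115026*(-14) = 1610364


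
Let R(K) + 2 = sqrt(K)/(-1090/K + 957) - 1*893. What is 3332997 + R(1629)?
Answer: 3332102 + 4887*sqrt(181)/1557863 ≈ 3.3321e+6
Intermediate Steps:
R(K) = -895 + sqrt(K)/(957 - 1090/K) (R(K) = -2 + (sqrt(K)/(-1090/K + 957) - 1*893) = -2 + (sqrt(K)/(957 - 1090/K) - 893) = -2 + (-893 + sqrt(K)/(957 - 1090/K)) = -895 + sqrt(K)/(957 - 1090/K))
3332997 + R(1629) = 3332997 + (975550 + 1629**(3/2) - 856515*1629)/(-1090 + 957*1629) = 3332997 + (975550 + 4887*sqrt(181) - 1395262935)/(-1090 + 1558953) = 3332997 + (-1394287385 + 4887*sqrt(181))/1557863 = 3332997 + (-895 + 4887*sqrt(181)/1557863) = 3332102 + 4887*sqrt(181)/1557863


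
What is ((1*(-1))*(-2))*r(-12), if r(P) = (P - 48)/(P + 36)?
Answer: -5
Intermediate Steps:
r(P) = (-48 + P)/(36 + P)
((1*(-1))*(-2))*r(-12) = ((1*(-1))*(-2))*((-48 - 12)/(36 - 12)) = (-1*(-2))*(-60/24) = 2*((1/24)*(-60)) = 2*(-5/2) = -5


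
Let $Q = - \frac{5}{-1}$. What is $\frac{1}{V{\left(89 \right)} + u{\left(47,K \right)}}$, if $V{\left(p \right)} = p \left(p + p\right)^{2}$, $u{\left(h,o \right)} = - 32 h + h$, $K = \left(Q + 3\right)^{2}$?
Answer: $\frac{1}{2818419} \approx 3.5481 \cdot 10^{-7}$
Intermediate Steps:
$Q = 5$ ($Q = \left(-5\right) \left(-1\right) = 5$)
$K = 64$ ($K = \left(5 + 3\right)^{2} = 8^{2} = 64$)
$u{\left(h,o \right)} = - 31 h$
$V{\left(p \right)} = 4 p^{3}$ ($V{\left(p \right)} = p \left(2 p\right)^{2} = p 4 p^{2} = 4 p^{3}$)
$\frac{1}{V{\left(89 \right)} + u{\left(47,K \right)}} = \frac{1}{4 \cdot 89^{3} - 1457} = \frac{1}{4 \cdot 704969 - 1457} = \frac{1}{2819876 - 1457} = \frac{1}{2818419}$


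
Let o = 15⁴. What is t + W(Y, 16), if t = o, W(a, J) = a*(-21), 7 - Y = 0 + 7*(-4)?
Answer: 49890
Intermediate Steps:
o = 50625
Y = 35 (Y = 7 - (0 + 7*(-4)) = 7 - (0 - 28) = 7 - 1*(-28) = 7 + 28 = 35)
W(a, J) = -21*a
t = 50625
t + W(Y, 16) = 50625 - 21*35 = 50625 - 735 = 49890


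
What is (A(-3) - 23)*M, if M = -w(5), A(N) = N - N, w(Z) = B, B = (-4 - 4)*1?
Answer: -184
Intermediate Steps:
B = -8 (B = -8*1 = -8)
w(Z) = -8
A(N) = 0
M = 8 (M = -1*(-8) = 8)
(A(-3) - 23)*M = (0 - 23)*8 = -23*8 = -184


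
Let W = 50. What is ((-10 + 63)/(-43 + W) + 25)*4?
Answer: 912/7 ≈ 130.29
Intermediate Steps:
((-10 + 63)/(-43 + W) + 25)*4 = ((-10 + 63)/(-43 + 50) + 25)*4 = (53/7 + 25)*4 = (228/7)*4 = 912/7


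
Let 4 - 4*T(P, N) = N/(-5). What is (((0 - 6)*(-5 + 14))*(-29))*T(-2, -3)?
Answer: 13311/10 ≈ 1331.1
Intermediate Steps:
T(P, N) = 1 + N/20 (T(P, N) = 1 - N/(4*(-5)) = 1 - N*(-1)/(4*5) = 1 - (-1)*N/20 = 1 + N/20)
(((0 - 6)*(-5 + 14))*(-29))*T(-2, -3) = (((0 - 6)*(-5 + 14))*(-29))*(1 + (1/20)*(-3)) = (-6*9*(-29))*(1 - 3/20) = -54*(-29)*(17/20) = 1566*(17/20) = 13311/10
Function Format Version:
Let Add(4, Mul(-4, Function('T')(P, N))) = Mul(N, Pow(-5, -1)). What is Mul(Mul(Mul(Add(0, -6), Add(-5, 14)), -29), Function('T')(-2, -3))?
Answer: Rational(13311, 10) ≈ 1331.1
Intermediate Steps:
Function('T')(P, N) = Add(1, Mul(Rational(1, 20), N)) (Function('T')(P, N) = Add(1, Mul(Rational(-1, 4), Mul(N, Pow(-5, -1)))) = Add(1, Mul(Rational(-1, 4), Mul(N, Rational(-1, 5)))) = Add(1, Mul(Rational(-1, 4), Mul(Rational(-1, 5), N))) = Add(1, Mul(Rational(1, 20), N)))
Mul(Mul(Mul(Add(0, -6), Add(-5, 14)), -29), Function('T')(-2, -3)) = Mul(Mul(Mul(Add(0, -6), Add(-5, 14)), -29), Add(1, Mul(Rational(1, 20), -3))) = Mul(Mul(Mul(-6, 9), -29), Add(1, Rational(-3, 20))) = Mul(Mul(-54, -29), Rational(17, 20)) = Mul(1566, Rational(17, 20)) = Rational(13311, 10)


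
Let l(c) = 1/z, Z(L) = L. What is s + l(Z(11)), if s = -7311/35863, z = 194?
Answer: -1382471/6957422 ≈ -0.19870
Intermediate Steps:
s = -7311/35863 (s = -7311*1/35863 = -7311/35863 ≈ -0.20386)
l(c) = 1/194
s + l(Z(11)) = -7311/35863 + 1/194 = -1382471/6957422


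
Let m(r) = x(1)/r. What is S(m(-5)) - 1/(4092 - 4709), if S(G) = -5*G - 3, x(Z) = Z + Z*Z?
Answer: -616/617 ≈ -0.99838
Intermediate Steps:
x(Z) = Z + Z²
m(r) = 2/r (m(r) = (1*(1 + 1))/r = (1*2)/r = 2/r)
S(G) = -3 - 5*G
S(m(-5)) - 1/(4092 - 4709) = (-3 - 10/(-5)) - 1/(4092 - 4709) = (-3 - 10*(-1)/5) - 1/(-617) = (-3 - 5*(-⅖)) - 1*(-1/617) = (-3 + 2) + 1/617 = -1 + 1/617 = -616/617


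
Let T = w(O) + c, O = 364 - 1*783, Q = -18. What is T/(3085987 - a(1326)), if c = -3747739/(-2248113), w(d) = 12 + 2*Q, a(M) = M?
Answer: -50206973/6934666494693 ≈ -7.2400e-6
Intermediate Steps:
O = -419 (O = 364 - 783 = -419)
w(d) = -24 (w(d) = 12 + 2*(-18) = 12 - 36 = -24)
c = 3747739/2248113 (c = -3747739*(-1/2248113) = 3747739/2248113 ≈ 1.6671)
T = -50206973/2248113 (T = -24 + 3747739/2248113 = -50206973/2248113 ≈ -22.333)
T/(3085987 - a(1326)) = -50206973/(2248113*(3085987 - 1*1326)) = -50206973/(2248113*(3085987 - 1326)) = -50206973/2248113/3084661 = -50206973/2248113*1/3084661 = -50206973/6934666494693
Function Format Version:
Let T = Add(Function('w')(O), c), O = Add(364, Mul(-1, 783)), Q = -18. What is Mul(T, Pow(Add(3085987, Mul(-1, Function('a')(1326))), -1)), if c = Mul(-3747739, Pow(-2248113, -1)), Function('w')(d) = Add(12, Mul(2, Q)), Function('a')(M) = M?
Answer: Rational(-50206973, 6934666494693) ≈ -7.2400e-6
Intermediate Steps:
O = -419 (O = Add(364, -783) = -419)
Function('w')(d) = -24 (Function('w')(d) = Add(12, Mul(2, -18)) = Add(12, -36) = -24)
c = Rational(3747739, 2248113) (c = Mul(-3747739, Rational(-1, 2248113)) = Rational(3747739, 2248113) ≈ 1.6671)
T = Rational(-50206973, 2248113) (T = Add(-24, Rational(3747739, 2248113)) = Rational(-50206973, 2248113) ≈ -22.333)
Mul(T, Pow(Add(3085987, Mul(-1, Function('a')(1326))), -1)) = Mul(Rational(-50206973, 2248113), Pow(Add(3085987, Mul(-1, 1326)), -1)) = Mul(Rational(-50206973, 2248113), Pow(Add(3085987, -1326), -1)) = Mul(Rational(-50206973, 2248113), Pow(3084661, -1)) = Mul(Rational(-50206973, 2248113), Rational(1, 3084661)) = Rational(-50206973, 6934666494693)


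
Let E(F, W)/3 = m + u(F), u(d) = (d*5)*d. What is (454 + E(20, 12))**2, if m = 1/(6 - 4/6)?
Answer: 10665312529/256 ≈ 4.1661e+7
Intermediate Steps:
m = 3/16 (m = 1/(6 - 4*1/6) = 1/(6 - 2/3) = 1/(16/3) = 3/16 ≈ 0.18750)
u(d) = 5*d**2 (u(d) = (5*d)*d = 5*d**2)
E(F, W) = 9/16 + 15*F**2 (E(F, W) = 3*(3/16 + 5*F**2) = 9/16 + 15*F**2)
(454 + E(20, 12))**2 = (454 + (9/16 + 15*20**2))**2 = (454 + (9/16 + 15*400))**2 = (454 + (9/16 + 6000))**2 = (454 + 96009/16)**2 = (103273/16)**2 = 10665312529/256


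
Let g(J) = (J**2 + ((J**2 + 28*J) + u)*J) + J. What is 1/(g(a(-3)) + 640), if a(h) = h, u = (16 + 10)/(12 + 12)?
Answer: 4/3471 ≈ 0.0011524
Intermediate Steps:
u = 13/12 (u = 26/24 = 26*(1/24) = 13/12 ≈ 1.0833)
g(J) = J + J**2 + J*(13/12 + J**2 + 28*J) (g(J) = (J**2 + ((J**2 + 28*J) + 13/12)*J) + J = (J**2 + (13/12 + J**2 + 28*J)*J) + J = (J**2 + J*(13/12 + J**2 + 28*J)) + J = J + J**2 + J*(13/12 + J**2 + 28*J))
1/(g(a(-3)) + 640) = 1/((1/12)*(-3)*(25 + 12*(-3)**2 + 348*(-3)) + 640) = 1/((1/12)*(-3)*(25 + 12*9 - 1044) + 640) = 1/((1/12)*(-3)*(25 + 108 - 1044) + 640) = 1/((1/12)*(-3)*(-911) + 640) = 1/(911/4 + 640) = 1/(3471/4) = 4/3471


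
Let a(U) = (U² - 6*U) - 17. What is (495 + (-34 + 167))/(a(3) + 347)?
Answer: 628/321 ≈ 1.9564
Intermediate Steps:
a(U) = -17 + U² - 6*U
(495 + (-34 + 167))/(a(3) + 347) = (495 + (-34 + 167))/((-17 + 3² - 6*3) + 347) = (495 + 133)/((-17 + 9 - 18) + 347) = 628/(-26 + 347) = 628/321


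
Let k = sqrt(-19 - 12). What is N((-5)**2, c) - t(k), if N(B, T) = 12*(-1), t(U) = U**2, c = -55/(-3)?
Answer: 19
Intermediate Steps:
c = 55/3 (c = -55*(-1/3) = 55/3 ≈ 18.333)
k = I*sqrt(31) (k = sqrt(-31) = I*sqrt(31) ≈ 5.5678*I)
N(B, T) = -12
N((-5)**2, c) - t(k) = -12 - (I*sqrt(31))**2 = -12 - 1*(-31) = -12 + 31 = 19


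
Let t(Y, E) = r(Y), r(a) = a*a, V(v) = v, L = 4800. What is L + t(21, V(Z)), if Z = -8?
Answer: 5241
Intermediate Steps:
r(a) = a²
t(Y, E) = Y²
L + t(21, V(Z)) = 4800 + 21² = 4800 + 441 = 5241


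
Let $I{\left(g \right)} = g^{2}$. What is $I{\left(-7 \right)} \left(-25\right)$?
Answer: $-1225$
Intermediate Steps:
$I{\left(-7 \right)} \left(-25\right) = \left(-7\right)^{2} \left(-25\right) = 49 \left(-25\right) = -1225$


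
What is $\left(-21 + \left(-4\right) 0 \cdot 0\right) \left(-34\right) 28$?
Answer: $19992$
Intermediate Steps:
$\left(-21 + \left(-4\right) 0 \cdot 0\right) \left(-34\right) 28 = \left(-21 + 0 \cdot 0\right) \left(-34\right) 28 = \left(-21 + 0\right) \left(-34\right) 28 = \left(-21\right) \left(-34\right) 28 = 714 \cdot 28 = 19992$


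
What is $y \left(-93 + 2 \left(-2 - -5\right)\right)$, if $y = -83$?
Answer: $7221$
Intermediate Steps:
$y \left(-93 + 2 \left(-2 - -5\right)\right) = - 83 \left(-93 + 2 \left(-2 - -5\right)\right) = - 83 \left(-93 + 2 \left(-2 + 5\right)\right) = - 83 \left(-93 + 2 \cdot 3\right) = - 83 \left(-93 + 6\right) = \left(-83\right) \left(-87\right) = 7221$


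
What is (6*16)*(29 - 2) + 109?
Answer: 2701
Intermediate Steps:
(6*16)*(29 - 2) + 109 = 96*27 + 109 = 2592 + 109 = 2701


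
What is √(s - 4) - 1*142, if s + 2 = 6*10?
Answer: -142 + 3*√6 ≈ -134.65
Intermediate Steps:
s = 58 (s = -2 + 6*10 = -2 + 60 = 58)
√(s - 4) - 1*142 = √(58 - 4) - 1*142 = √54 - 142 = 3*√6 - 142 = -142 + 3*√6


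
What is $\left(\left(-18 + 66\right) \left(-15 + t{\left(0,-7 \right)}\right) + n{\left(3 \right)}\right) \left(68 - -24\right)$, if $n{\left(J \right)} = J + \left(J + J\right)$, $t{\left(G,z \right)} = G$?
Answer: $-65412$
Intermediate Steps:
$n{\left(J \right)} = 3 J$ ($n{\left(J \right)} = J + 2 J = 3 J$)
$\left(\left(-18 + 66\right) \left(-15 + t{\left(0,-7 \right)}\right) + n{\left(3 \right)}\right) \left(68 - -24\right) = \left(\left(-18 + 66\right) \left(-15 + 0\right) + 3 \cdot 3\right) \left(68 - -24\right) = \left(48 \left(-15\right) + 9\right) \left(68 + 24\right) = \left(-720 + 9\right) 92 = \left(-711\right) 92 = -65412$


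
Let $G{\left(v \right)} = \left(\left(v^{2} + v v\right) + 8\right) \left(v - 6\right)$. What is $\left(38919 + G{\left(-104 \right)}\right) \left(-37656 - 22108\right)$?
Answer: $139936270484$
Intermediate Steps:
$G{\left(v \right)} = \left(-6 + v\right) \left(8 + 2 v^{2}\right)$ ($G{\left(v \right)} = \left(\left(v^{2} + v^{2}\right) + 8\right) \left(-6 + v\right) = \left(2 v^{2} + 8\right) \left(-6 + v\right) = \left(8 + 2 v^{2}\right) \left(-6 + v\right) = \left(-6 + v\right) \left(8 + 2 v^{2}\right)$)
$\left(38919 + G{\left(-104 \right)}\right) \left(-37656 - 22108\right) = \left(38919 + \left(-48 - 12 \left(-104\right)^{2} + 2 \left(-104\right)^{3} + 8 \left(-104\right)\right)\right) \left(-37656 - 22108\right) = \left(38919 - 2380400\right) \left(-59764\right) = \left(-2341481\right) \left(-59764\right) = 139936270484$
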